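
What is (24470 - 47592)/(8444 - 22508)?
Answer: 11561/7032 ≈ 1.6441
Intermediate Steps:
(24470 - 47592)/(8444 - 22508) = -23122/(-14064) = -23122*(-1/14064) = 11561/7032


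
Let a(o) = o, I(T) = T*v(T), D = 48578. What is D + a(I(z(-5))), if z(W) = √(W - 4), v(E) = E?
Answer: 48569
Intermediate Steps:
z(W) = √(-4 + W)
I(T) = T² (I(T) = T*T = T²)
D + a(I(z(-5))) = 48578 + (√(-4 - 5))² = 48578 + (√(-9))² = 48578 + (3*I)² = 48578 - 9 = 48569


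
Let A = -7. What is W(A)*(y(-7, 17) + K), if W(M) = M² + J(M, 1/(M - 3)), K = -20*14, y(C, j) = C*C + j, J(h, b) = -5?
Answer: -9416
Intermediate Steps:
y(C, j) = j + C² (y(C, j) = C² + j = j + C²)
K = -280
W(M) = -5 + M² (W(M) = M² - 5 = -5 + M²)
W(A)*(y(-7, 17) + K) = (-5 + (-7)²)*((17 + (-7)²) - 280) = (-5 + 49)*((17 + 49) - 280) = 44*(66 - 280) = 44*(-214) = -9416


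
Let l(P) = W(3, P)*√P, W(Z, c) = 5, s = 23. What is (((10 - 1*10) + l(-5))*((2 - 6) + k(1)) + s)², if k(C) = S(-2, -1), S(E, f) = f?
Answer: (23 - 25*I*√5)² ≈ -2596.0 - 2571.5*I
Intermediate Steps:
k(C) = -1
l(P) = 5*√P
(((10 - 1*10) + l(-5))*((2 - 6) + k(1)) + s)² = (((10 - 1*10) + 5*√(-5))*((2 - 6) - 1) + 23)² = (((10 - 10) + 5*(I*√5))*(-4 - 1) + 23)² = ((0 + 5*I*√5)*(-5) + 23)² = ((5*I*√5)*(-5) + 23)² = (-25*I*√5 + 23)² = (23 - 25*I*√5)²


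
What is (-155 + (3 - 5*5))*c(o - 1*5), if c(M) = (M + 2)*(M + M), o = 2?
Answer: -1062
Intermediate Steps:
c(M) = 2*M*(2 + M) (c(M) = (2 + M)*(2*M) = 2*M*(2 + M))
(-155 + (3 - 5*5))*c(o - 1*5) = (-155 + (3 - 5*5))*(2*(2 - 1*5)*(2 + (2 - 1*5))) = (-155 + (3 - 25))*(2*(2 - 5)*(2 + (2 - 5))) = (-155 - 22)*(2*(-3)*(2 - 3)) = -354*(-3)*(-1) = -177*6 = -1062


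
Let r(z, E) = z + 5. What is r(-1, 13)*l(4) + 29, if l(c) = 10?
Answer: 69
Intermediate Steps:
r(z, E) = 5 + z
r(-1, 13)*l(4) + 29 = (5 - 1)*10 + 29 = 4*10 + 29 = 40 + 29 = 69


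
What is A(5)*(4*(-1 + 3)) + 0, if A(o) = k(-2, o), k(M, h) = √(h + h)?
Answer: 8*√10 ≈ 25.298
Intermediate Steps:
k(M, h) = √2*√h (k(M, h) = √(2*h) = √2*√h)
A(o) = √2*√o
A(5)*(4*(-1 + 3)) + 0 = (√2*√5)*(4*(-1 + 3)) + 0 = √10*(4*2) + 0 = √10*8 + 0 = 8*√10 + 0 = 8*√10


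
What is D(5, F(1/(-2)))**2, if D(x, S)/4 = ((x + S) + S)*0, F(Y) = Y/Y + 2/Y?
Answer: 0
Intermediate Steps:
F(Y) = 1 + 2/Y
D(x, S) = 0 (D(x, S) = 4*(((x + S) + S)*0) = 4*(((S + x) + S)*0) = 4*((x + 2*S)*0) = 4*0 = 0)
D(5, F(1/(-2)))**2 = 0**2 = 0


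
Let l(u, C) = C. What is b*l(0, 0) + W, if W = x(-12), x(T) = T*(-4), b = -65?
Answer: 48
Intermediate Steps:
x(T) = -4*T
W = 48 (W = -4*(-12) = 48)
b*l(0, 0) + W = -65*0 + 48 = 0 + 48 = 48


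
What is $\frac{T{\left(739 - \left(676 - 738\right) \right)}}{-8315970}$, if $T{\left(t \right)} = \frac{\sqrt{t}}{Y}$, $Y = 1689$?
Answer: $- \frac{\sqrt{89}}{4681891110} \approx -2.015 \cdot 10^{-9}$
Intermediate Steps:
$T{\left(t \right)} = \frac{\sqrt{t}}{1689}$
$\frac{T{\left(739 - \left(676 - 738\right) \right)}}{-8315970} = \frac{\frac{1}{1689} \sqrt{739 - \left(676 - 738\right)}}{-8315970} = \frac{\sqrt{739 - \left(676 - 738\right)}}{1689} \left(- \frac{1}{8315970}\right) = \frac{\sqrt{739 - -62}}{1689} \left(- \frac{1}{8315970}\right) = \frac{\sqrt{739 + 62}}{1689} \left(- \frac{1}{8315970}\right) = \frac{\sqrt{801}}{1689} \left(- \frac{1}{8315970}\right) = \frac{3 \sqrt{89}}{1689} \left(- \frac{1}{8315970}\right) = \frac{\sqrt{89}}{563} \left(- \frac{1}{8315970}\right) = - \frac{\sqrt{89}}{4681891110}$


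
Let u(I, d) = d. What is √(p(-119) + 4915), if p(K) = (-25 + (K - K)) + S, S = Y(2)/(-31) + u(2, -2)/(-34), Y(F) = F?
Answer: √1358093229/527 ≈ 69.928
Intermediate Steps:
S = -3/527 (S = 2/(-31) - 2/(-34) = 2*(-1/31) - 2*(-1/34) = -2/31 + 1/17 = -3/527 ≈ -0.0056926)
p(K) = -13178/527 (p(K) = (-25 + (K - K)) - 3/527 = (-25 + 0) - 3/527 = -25 - 3/527 = -13178/527)
√(p(-119) + 4915) = √(-13178/527 + 4915) = √(2577027/527) = √1358093229/527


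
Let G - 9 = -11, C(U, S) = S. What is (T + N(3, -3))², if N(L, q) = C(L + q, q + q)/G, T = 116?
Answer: 14161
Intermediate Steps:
G = -2 (G = 9 - 11 = -2)
N(L, q) = -q (N(L, q) = (q + q)/(-2) = (2*q)*(-½) = -q)
(T + N(3, -3))² = (116 - 1*(-3))² = (116 + 3)² = 119² = 14161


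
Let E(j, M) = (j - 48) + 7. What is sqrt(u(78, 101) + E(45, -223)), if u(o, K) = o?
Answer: sqrt(82) ≈ 9.0554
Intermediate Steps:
E(j, M) = -41 + j (E(j, M) = (-48 + j) + 7 = -41 + j)
sqrt(u(78, 101) + E(45, -223)) = sqrt(78 + (-41 + 45)) = sqrt(78 + 4) = sqrt(82)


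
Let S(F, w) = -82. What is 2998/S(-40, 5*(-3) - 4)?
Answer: -1499/41 ≈ -36.561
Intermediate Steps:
2998/S(-40, 5*(-3) - 4) = 2998/(-82) = 2998*(-1/82) = -1499/41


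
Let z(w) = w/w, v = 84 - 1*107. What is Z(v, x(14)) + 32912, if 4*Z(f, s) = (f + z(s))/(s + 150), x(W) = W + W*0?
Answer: 10795125/328 ≈ 32912.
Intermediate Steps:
x(W) = W (x(W) = W + 0 = W)
v = -23 (v = 84 - 107 = -23)
z(w) = 1
Z(f, s) = (1 + f)/(4*(150 + s)) (Z(f, s) = ((f + 1)/(s + 150))/4 = ((1 + f)/(150 + s))/4 = (1 + f)/(4*(150 + s)))
Z(v, x(14)) + 32912 = (1 - 23)/(4*(150 + 14)) + 32912 = (¼)*(-22)/164 + 32912 = (¼)*(1/164)*(-22) + 32912 = -11/328 + 32912 = 10795125/328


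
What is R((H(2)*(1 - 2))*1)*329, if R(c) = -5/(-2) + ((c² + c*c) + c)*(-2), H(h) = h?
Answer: -6251/2 ≈ -3125.5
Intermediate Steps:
R(c) = 5/2 - 4*c² - 2*c (R(c) = -5*(-½) + ((c² + c²) + c)*(-2) = 5/2 + (2*c² + c)*(-2) = 5/2 + (c + 2*c²)*(-2) = 5/2 + (-4*c² - 2*c) = 5/2 - 4*c² - 2*c)
R((H(2)*(1 - 2))*1)*329 = (5/2 - 4*4*(1 - 2)² - 2*2*(1 - 2))*329 = (5/2 - 4*((2*(-1))*1)² - 2*2*(-1))*329 = (5/2 - 4*(-2*1)² - (-4))*329 = (5/2 - 4*(-2)² - 2*(-2))*329 = (5/2 - 4*4 + 4)*329 = (5/2 - 16 + 4)*329 = -19/2*329 = -6251/2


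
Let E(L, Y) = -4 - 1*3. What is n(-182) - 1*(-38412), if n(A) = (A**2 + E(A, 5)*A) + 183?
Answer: 72993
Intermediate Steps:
E(L, Y) = -7 (E(L, Y) = -4 - 3 = -7)
n(A) = 183 + A**2 - 7*A (n(A) = (A**2 - 7*A) + 183 = 183 + A**2 - 7*A)
n(-182) - 1*(-38412) = (183 + (-182)**2 - 7*(-182)) - 1*(-38412) = (183 + 33124 + 1274) + 38412 = 34581 + 38412 = 72993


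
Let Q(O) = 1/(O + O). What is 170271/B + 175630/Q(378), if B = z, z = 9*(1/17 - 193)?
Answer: 435505876777/3280 ≈ 1.3278e+8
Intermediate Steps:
Q(O) = 1/(2*O)
z = -29520/17 (z = 9*(1/17 - 193) = 9*(-3280/17) = -29520/17 ≈ -1736.5)
B = -29520/17 ≈ -1736.5
170271/B + 175630/Q(378) = 170271/(-29520/17) + 175630/(((½)/378)) = 170271*(-17/29520) + 175630/(((½)*(1/378))) = -321623/3280 + 175630/(1/756) = -321623/3280 + 175630*756 = -321623/3280 + 132776280 = 435505876777/3280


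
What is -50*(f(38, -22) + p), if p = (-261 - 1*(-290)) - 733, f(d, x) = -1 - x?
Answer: 34150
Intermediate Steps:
p = -704 (p = (-261 + 290) - 733 = 29 - 733 = -704)
-50*(f(38, -22) + p) = -50*((-1 - 1*(-22)) - 704) = -50*((-1 + 22) - 704) = -50*(21 - 704) = -50*(-683) = 34150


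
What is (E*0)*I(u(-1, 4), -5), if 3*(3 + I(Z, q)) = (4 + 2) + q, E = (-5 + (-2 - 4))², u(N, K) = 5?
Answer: 0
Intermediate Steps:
E = 121 (E = (-5 - 6)² = (-11)² = 121)
I(Z, q) = -1 + q/3 (I(Z, q) = -3 + ((4 + 2) + q)/3 = -3 + (6 + q)/3 = -3 + (2 + q/3) = -1 + q/3)
(E*0)*I(u(-1, 4), -5) = (121*0)*(-1 + (⅓)*(-5)) = 0*(-1 - 5/3) = 0*(-8/3) = 0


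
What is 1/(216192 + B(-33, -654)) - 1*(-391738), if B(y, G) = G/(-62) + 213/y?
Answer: 28880048864925/73722868 ≈ 3.9174e+5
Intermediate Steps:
B(y, G) = 213/y - G/62 (B(y, G) = G*(-1/62) + 213/y = -G/62 + 213/y = 213/y - G/62)
1/(216192 + B(-33, -654)) - 1*(-391738) = 1/(216192 + (213/(-33) - 1/62*(-654))) - 1*(-391738) = 1/(216192 + (213*(-1/33) + 327/31)) + 391738 = 1/(216192 + (-71/11 + 327/31)) + 391738 = 1/(216192 + 1396/341) + 391738 = 1/(73722868/341) + 391738 = 341/73722868 + 391738 = 28880048864925/73722868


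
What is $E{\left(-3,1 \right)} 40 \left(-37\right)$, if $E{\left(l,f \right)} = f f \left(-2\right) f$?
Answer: $2960$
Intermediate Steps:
$E{\left(l,f \right)} = - 2 f^{3}$ ($E{\left(l,f \right)} = f^{2} \left(-2\right) f = - 2 f^{2} f = - 2 f^{3}$)
$E{\left(-3,1 \right)} 40 \left(-37\right) = - 2 \cdot 1^{3} \cdot 40 \left(-37\right) = \left(-2\right) 1 \cdot 40 \left(-37\right) = \left(-2\right) 40 \left(-37\right) = \left(-80\right) \left(-37\right) = 2960$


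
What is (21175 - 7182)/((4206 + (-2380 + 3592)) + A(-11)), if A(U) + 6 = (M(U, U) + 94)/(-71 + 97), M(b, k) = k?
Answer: 363818/140795 ≈ 2.5840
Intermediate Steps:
A(U) = -31/13 + U/26 (A(U) = -6 + (U + 94)/(-71 + 97) = -6 + (94 + U)/26 = -6 + (94 + U)*(1/26) = -6 + (47/13 + U/26) = -31/13 + U/26)
(21175 - 7182)/((4206 + (-2380 + 3592)) + A(-11)) = (21175 - 7182)/((4206 + (-2380 + 3592)) + (-31/13 + (1/26)*(-11))) = 13993/((4206 + 1212) + (-31/13 - 11/26)) = 13993/(5418 - 73/26) = 13993/(140795/26) = 13993*(26/140795) = 363818/140795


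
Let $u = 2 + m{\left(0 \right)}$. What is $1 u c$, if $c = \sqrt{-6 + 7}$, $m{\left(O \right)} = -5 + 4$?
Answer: $1$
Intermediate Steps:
$m{\left(O \right)} = -1$
$u = 1$ ($u = 2 - 1 = 1$)
$c = 1$ ($c = \sqrt{1} = 1$)
$1 u c = 1 \cdot 1 \cdot 1 = 1 \cdot 1 = 1$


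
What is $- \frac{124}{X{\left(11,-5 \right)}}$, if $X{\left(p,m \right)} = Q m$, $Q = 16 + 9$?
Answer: $\frac{124}{125} \approx 0.992$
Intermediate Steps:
$Q = 25$
$X{\left(p,m \right)} = 25 m$
$- \frac{124}{X{\left(11,-5 \right)}} = - \frac{124}{25 \left(-5\right)} = - \frac{124}{-125} = \left(-124\right) \left(- \frac{1}{125}\right) = \frac{124}{125}$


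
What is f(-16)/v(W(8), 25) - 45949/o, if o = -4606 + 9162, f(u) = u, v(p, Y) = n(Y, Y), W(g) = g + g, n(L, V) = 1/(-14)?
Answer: 974595/4556 ≈ 213.91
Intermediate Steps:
n(L, V) = -1/14
W(g) = 2*g
v(p, Y) = -1/14
o = 4556
f(-16)/v(W(8), 25) - 45949/o = -16/(-1/14) - 45949/4556 = -16*(-14) - 45949*1/4556 = 224 - 45949/4556 = 974595/4556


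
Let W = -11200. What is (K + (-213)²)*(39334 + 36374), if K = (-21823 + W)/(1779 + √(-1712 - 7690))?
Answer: 3632810090679000/1058081 + 833368428*I*√9402/1058081 ≈ 3.4334e+9 + 76371.0*I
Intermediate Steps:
K = -33023/(1779 + I*√9402) (K = (-21823 - 11200)/(1779 + √(-1712 - 7690)) = -33023/(1779 + √(-9402)) = -33023/(1779 + I*√9402) ≈ -18.508 + 1.0088*I)
(K + (-213)²)*(39334 + 36374) = ((-19582639/1058081 + 33023*I*√9402/3174243) + (-213)²)*(39334 + 36374) = ((-19582639/1058081 + 33023*I*√9402/3174243) + 45369)*75708 = (47984494250/1058081 + 33023*I*√9402/3174243)*75708 = 3632810090679000/1058081 + 833368428*I*√9402/1058081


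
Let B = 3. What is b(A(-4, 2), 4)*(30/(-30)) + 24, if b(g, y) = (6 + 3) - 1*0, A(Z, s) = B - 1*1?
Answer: 15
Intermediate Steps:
A(Z, s) = 2 (A(Z, s) = 3 - 1*1 = 3 - 1 = 2)
b(g, y) = 9 (b(g, y) = 9 + 0 = 9)
b(A(-4, 2), 4)*(30/(-30)) + 24 = 9*(30/(-30)) + 24 = 9*(30*(-1/30)) + 24 = 9*(-1) + 24 = -9 + 24 = 15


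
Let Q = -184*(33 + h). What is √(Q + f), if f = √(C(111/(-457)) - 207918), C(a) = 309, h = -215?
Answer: √(33488 + I*√207609) ≈ 183.0 + 1.245*I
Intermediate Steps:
Q = 33488 (Q = -184*(33 - 215) = -184*(-182) = 33488)
f = I*√207609 (f = √(309 - 207918) = √(-207609) = I*√207609 ≈ 455.64*I)
√(Q + f) = √(33488 + I*√207609)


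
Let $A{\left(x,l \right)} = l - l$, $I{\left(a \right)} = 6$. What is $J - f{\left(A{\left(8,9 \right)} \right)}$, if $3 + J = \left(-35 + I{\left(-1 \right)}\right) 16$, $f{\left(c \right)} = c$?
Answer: $-467$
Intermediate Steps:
$A{\left(x,l \right)} = 0$
$J = -467$ ($J = -3 + \left(-35 + 6\right) 16 = -3 - 464 = -467$)
$J - f{\left(A{\left(8,9 \right)} \right)} = -467 - 0 = -467 + 0 = -467$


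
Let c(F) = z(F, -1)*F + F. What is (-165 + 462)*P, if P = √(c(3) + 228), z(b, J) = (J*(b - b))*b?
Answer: 297*√231 ≈ 4514.0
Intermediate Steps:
z(b, J) = 0 (z(b, J) = (J*0)*b = 0*b = 0)
c(F) = F (c(F) = 0*F + F = 0 + F = F)
P = √231 (P = √(3 + 228) = √231 ≈ 15.199)
(-165 + 462)*P = (-165 + 462)*√231 = 297*√231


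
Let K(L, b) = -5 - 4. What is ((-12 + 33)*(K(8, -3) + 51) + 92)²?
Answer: 948676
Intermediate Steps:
K(L, b) = -9
((-12 + 33)*(K(8, -3) + 51) + 92)² = ((-12 + 33)*(-9 + 51) + 92)² = (21*42 + 92)² = (882 + 92)² = 974² = 948676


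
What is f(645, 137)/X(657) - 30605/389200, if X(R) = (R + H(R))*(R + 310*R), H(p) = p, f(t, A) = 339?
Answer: -273895741213/3483154195920 ≈ -0.078634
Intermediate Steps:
X(R) = 622*R**2 (X(R) = (R + R)*(R + 310*R) = (2*R)*(311*R) = 622*R**2)
f(645, 137)/X(657) - 30605/389200 = 339/((622*657**2)) - 30605/389200 = 339/((622*431649)) - 30605*1/389200 = 339/268485678 - 6121/77840 = 339*(1/268485678) - 6121/77840 = 113/89495226 - 6121/77840 = -273895741213/3483154195920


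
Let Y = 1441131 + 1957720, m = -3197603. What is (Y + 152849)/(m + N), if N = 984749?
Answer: -591950/368809 ≈ -1.6050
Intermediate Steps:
Y = 3398851
(Y + 152849)/(m + N) = (3398851 + 152849)/(-3197603 + 984749) = 3551700/(-2212854) = 3551700*(-1/2212854) = -591950/368809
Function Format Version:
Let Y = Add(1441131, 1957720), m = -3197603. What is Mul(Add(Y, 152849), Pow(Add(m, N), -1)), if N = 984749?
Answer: Rational(-591950, 368809) ≈ -1.6050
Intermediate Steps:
Y = 3398851
Mul(Add(Y, 152849), Pow(Add(m, N), -1)) = Mul(Add(3398851, 152849), Pow(Add(-3197603, 984749), -1)) = Mul(3551700, Pow(-2212854, -1)) = Mul(3551700, Rational(-1, 2212854)) = Rational(-591950, 368809)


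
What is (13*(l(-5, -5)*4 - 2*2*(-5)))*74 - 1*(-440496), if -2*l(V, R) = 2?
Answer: 455888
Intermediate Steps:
l(V, R) = -1 (l(V, R) = -1/2*2 = -1)
(13*(l(-5, -5)*4 - 2*2*(-5)))*74 - 1*(-440496) = (13*(-1*4 - 2*2*(-5)))*74 - 1*(-440496) = (13*(-4 - 4*(-5)))*74 + 440496 = (13*(-4 + 20))*74 + 440496 = (13*16)*74 + 440496 = 208*74 + 440496 = 15392 + 440496 = 455888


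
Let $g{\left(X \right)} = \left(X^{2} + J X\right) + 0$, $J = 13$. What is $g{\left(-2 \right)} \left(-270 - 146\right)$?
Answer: $9152$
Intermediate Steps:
$g{\left(X \right)} = X^{2} + 13 X$ ($g{\left(X \right)} = \left(X^{2} + 13 X\right) + 0 = X^{2} + 13 X$)
$g{\left(-2 \right)} \left(-270 - 146\right) = - 2 \left(13 - 2\right) \left(-270 - 146\right) = \left(-2\right) 11 \left(-416\right) = \left(-22\right) \left(-416\right) = 9152$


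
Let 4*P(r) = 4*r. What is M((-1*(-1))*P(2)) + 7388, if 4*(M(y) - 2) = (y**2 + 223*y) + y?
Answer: 7503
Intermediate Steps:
P(r) = r (P(r) = (4*r)/4 = r)
M(y) = 2 + 56*y + y**2/4 (M(y) = 2 + ((y**2 + 223*y) + y)/4 = 2 + (y**2 + 224*y)/4 = 2 + (56*y + y**2/4) = 2 + 56*y + y**2/4)
M((-1*(-1))*P(2)) + 7388 = (2 + 56*(-1*(-1)*2) + (-1*(-1)*2)**2/4) + 7388 = (2 + 56*(1*2) + (1*2)**2/4) + 7388 = (2 + 56*2 + (1/4)*2**2) + 7388 = (2 + 112 + (1/4)*4) + 7388 = (2 + 112 + 1) + 7388 = 115 + 7388 = 7503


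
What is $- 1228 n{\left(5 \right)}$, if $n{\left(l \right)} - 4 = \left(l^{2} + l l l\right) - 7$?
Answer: $-180516$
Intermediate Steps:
$n{\left(l \right)} = -3 + l^{2} + l^{3}$ ($n{\left(l \right)} = 4 - \left(7 - l^{2} - l l l\right) = 4 - \left(7 - l^{2} - l^{2} l\right) = 4 - \left(7 - l^{2} - l^{3}\right) = 4 + \left(-7 + l^{2} + l^{3}\right) = -3 + l^{2} + l^{3}$)
$- 1228 n{\left(5 \right)} = - 1228 \left(-3 + 5^{2} + 5^{3}\right) = - 1228 \left(-3 + 25 + 125\right) = \left(-1228\right) 147 = -180516$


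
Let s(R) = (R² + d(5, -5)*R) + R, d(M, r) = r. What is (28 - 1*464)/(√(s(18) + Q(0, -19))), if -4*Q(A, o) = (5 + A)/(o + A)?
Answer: -872*√363983/19157 ≈ -27.462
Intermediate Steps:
s(R) = R² - 4*R (s(R) = (R² - 5*R) + R = R² - 4*R)
Q(A, o) = -(5 + A)/(4*(A + o)) (Q(A, o) = -(5 + A)/(4*(o + A)) = -(5 + A)/(4*(A + o)))
(28 - 1*464)/(√(s(18) + Q(0, -19))) = (28 - 1*464)/(√(18*(-4 + 18) + (-5 - 1*0)/(4*(0 - 19)))) = (28 - 464)/(√(18*14 + (¼)*(-5 + 0)/(-19))) = -436/√(252 + (¼)*(-1/19)*(-5)) = -436/√(252 + 5/76) = -436*2*√363983/19157 = -872*√363983/19157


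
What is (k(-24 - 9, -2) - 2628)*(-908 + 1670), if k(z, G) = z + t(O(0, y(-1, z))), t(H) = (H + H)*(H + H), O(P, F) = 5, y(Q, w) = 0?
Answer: -1951482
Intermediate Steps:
t(H) = 4*H² (t(H) = (2*H)*(2*H) = 4*H²)
k(z, G) = 100 + z (k(z, G) = z + 4*5² = z + 4*25 = z + 100 = 100 + z)
(k(-24 - 9, -2) - 2628)*(-908 + 1670) = ((100 + (-24 - 9)) - 2628)*(-908 + 1670) = ((100 - 33) - 2628)*762 = (67 - 2628)*762 = -2561*762 = -1951482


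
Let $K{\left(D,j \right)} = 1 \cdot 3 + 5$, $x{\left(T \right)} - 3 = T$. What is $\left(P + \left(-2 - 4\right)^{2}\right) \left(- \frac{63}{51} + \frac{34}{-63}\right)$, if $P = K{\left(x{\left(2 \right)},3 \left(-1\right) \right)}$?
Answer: $- \frac{83644}{1071} \approx -78.099$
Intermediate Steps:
$x{\left(T \right)} = 3 + T$
$K{\left(D,j \right)} = 8$ ($K{\left(D,j \right)} = 3 + 5 = 8$)
$P = 8$
$\left(P + \left(-2 - 4\right)^{2}\right) \left(- \frac{63}{51} + \frac{34}{-63}\right) = \left(8 + \left(-2 - 4\right)^{2}\right) \left(- \frac{63}{51} + \frac{34}{-63}\right) = \left(8 + \left(-6\right)^{2}\right) \left(\left(-63\right) \frac{1}{51} + 34 \left(- \frac{1}{63}\right)\right) = \left(8 + 36\right) \left(- \frac{21}{17} - \frac{34}{63}\right) = 44 \left(- \frac{1901}{1071}\right) = - \frac{83644}{1071}$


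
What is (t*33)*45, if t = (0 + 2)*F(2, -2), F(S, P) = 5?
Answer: 14850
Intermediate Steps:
t = 10 (t = (0 + 2)*5 = 2*5 = 10)
(t*33)*45 = (10*33)*45 = 330*45 = 14850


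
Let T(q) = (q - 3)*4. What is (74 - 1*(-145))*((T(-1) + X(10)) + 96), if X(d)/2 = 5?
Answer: 19710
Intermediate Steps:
T(q) = -12 + 4*q (T(q) = (-3 + q)*4 = -12 + 4*q)
X(d) = 10 (X(d) = 2*5 = 10)
(74 - 1*(-145))*((T(-1) + X(10)) + 96) = (74 - 1*(-145))*(((-12 + 4*(-1)) + 10) + 96) = (74 + 145)*(((-12 - 4) + 10) + 96) = 219*((-16 + 10) + 96) = 219*(-6 + 96) = 219*90 = 19710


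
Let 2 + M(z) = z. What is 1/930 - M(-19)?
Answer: 19531/930 ≈ 21.001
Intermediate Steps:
M(z) = -2 + z
1/930 - M(-19) = 1/930 - (-2 - 19) = 1/930 - 1*(-21) = 1/930 + 21 = 19531/930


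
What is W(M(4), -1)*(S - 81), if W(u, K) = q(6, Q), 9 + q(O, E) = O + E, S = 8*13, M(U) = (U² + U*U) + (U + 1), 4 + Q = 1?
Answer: -138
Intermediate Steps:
Q = -3 (Q = -4 + 1 = -3)
M(U) = 1 + U + 2*U² (M(U) = (U² + U²) + (1 + U) = 2*U² + (1 + U) = 1 + U + 2*U²)
S = 104
q(O, E) = -9 + E + O (q(O, E) = -9 + (O + E) = -9 + (E + O) = -9 + E + O)
W(u, K) = -6 (W(u, K) = -9 - 3 + 6 = -6)
W(M(4), -1)*(S - 81) = -6*(104 - 81) = -6*23 = -138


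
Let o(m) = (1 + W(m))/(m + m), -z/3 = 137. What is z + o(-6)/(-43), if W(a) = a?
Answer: -212081/516 ≈ -411.01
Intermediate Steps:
z = -411 (z = -3*137 = -411)
o(m) = (1 + m)/(2*m) (o(m) = (1 + m)/(m + m) = (1 + m)/((2*m)) = (1 + m)*(1/(2*m)) = (1 + m)/(2*m))
z + o(-6)/(-43) = -411 + ((½)*(1 - 6)/(-6))/(-43) = -411 - (-1)*(-5)/(86*6) = -411 - 1/43*5/12 = -411 - 5/516 = -212081/516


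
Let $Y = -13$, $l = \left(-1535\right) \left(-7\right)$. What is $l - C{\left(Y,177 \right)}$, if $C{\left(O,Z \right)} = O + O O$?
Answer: $10589$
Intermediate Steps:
$l = 10745$
$C{\left(O,Z \right)} = O + O^{2}$
$l - C{\left(Y,177 \right)} = 10745 - - 13 \left(1 - 13\right) = 10745 - \left(-13\right) \left(-12\right) = 10745 - 156 = 10589$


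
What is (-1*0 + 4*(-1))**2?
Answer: 16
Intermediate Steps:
(-1*0 + 4*(-1))**2 = (0 - 4)**2 = (-4)**2 = 16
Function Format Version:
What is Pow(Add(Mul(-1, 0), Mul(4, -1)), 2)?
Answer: 16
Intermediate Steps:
Pow(Add(Mul(-1, 0), Mul(4, -1)), 2) = Pow(Add(0, -4), 2) = Pow(-4, 2) = 16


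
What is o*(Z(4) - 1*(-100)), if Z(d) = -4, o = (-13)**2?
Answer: 16224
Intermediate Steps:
o = 169
o*(Z(4) - 1*(-100)) = 169*(-4 - 1*(-100)) = 169*(-4 + 100) = 169*96 = 16224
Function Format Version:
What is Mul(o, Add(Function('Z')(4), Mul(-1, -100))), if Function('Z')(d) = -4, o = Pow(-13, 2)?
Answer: 16224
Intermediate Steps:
o = 169
Mul(o, Add(Function('Z')(4), Mul(-1, -100))) = Mul(169, Add(-4, Mul(-1, -100))) = Mul(169, Add(-4, 100)) = Mul(169, 96) = 16224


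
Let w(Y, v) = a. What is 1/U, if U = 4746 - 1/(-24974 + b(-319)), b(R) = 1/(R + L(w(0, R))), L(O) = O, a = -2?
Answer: 8016655/38047044951 ≈ 0.00021070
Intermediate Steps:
w(Y, v) = -2
b(R) = 1/(-2 + R) (b(R) = 1/(R - 2) = 1/(-2 + R))
U = 38047044951/8016655 (U = 4746 - 1/(-24974 + 1/(-2 - 319)) = 4746 - 1/(-24974 + 1/(-321)) = 4746 - 1/(-24974 - 1/321) = 4746 - 1/(-8016655/321) = 4746 - 1*(-321/8016655) = 4746 + 321/8016655 = 38047044951/8016655 ≈ 4746.0)
1/U = 1/(38047044951/8016655) = 8016655/38047044951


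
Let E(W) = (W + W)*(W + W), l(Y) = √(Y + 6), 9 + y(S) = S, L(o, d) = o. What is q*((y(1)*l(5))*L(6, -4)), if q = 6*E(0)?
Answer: 0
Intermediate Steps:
y(S) = -9 + S
l(Y) = √(6 + Y)
E(W) = 4*W² (E(W) = (2*W)*(2*W) = 4*W²)
q = 0 (q = 6*(4*0²) = 6*(4*0) = 6*0 = 0)
q*((y(1)*l(5))*L(6, -4)) = 0*(((-9 + 1)*√(6 + 5))*6) = 0*(-8*√11*6) = 0*(-48*√11) = 0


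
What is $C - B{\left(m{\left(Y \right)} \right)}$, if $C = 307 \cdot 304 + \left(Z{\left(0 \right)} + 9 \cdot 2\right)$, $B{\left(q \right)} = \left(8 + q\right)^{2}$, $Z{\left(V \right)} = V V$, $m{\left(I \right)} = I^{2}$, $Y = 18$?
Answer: $-16878$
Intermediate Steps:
$Z{\left(V \right)} = V^{2}$
$C = 93346$ ($C = 307 \cdot 304 + \left(0^{2} + 9 \cdot 2\right) = 93328 + \left(0 + 18\right) = 93328 + 18 = 93346$)
$C - B{\left(m{\left(Y \right)} \right)} = 93346 - \left(8 + 18^{2}\right)^{2} = 93346 - \left(8 + 324\right)^{2} = 93346 - 332^{2} = 93346 - 110224 = -16878$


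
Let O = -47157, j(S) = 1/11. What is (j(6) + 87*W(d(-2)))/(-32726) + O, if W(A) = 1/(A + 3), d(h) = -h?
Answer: -42439649986/899965 ≈ -47157.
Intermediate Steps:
j(S) = 1/11
W(A) = 1/(3 + A)
(j(6) + 87*W(d(-2)))/(-32726) + O = (1/11 + 87/(3 - 1*(-2)))/(-32726) - 47157 = (1/11 + 87/(3 + 2))*(-1/32726) - 47157 = (1/11 + 87/5)*(-1/32726) - 47157 = (962/55)*(-1/32726) - 47157 = -481/899965 - 47157 = -42439649986/899965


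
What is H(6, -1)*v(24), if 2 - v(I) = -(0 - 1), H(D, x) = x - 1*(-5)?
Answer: 4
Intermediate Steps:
H(D, x) = 5 + x (H(D, x) = x + 5 = 5 + x)
v(I) = 1 (v(I) = 2 - (-1)*(0 - 1) = 2 - (-1)*(-1) = 2 - 1*1 = 2 - 1 = 1)
H(6, -1)*v(24) = (5 - 1)*1 = 4*1 = 4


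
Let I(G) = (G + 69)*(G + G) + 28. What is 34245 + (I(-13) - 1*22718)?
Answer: 10099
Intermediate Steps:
I(G) = 28 + 2*G*(69 + G) (I(G) = (69 + G)*(2*G) + 28 = 2*G*(69 + G) + 28 = 28 + 2*G*(69 + G))
34245 + (I(-13) - 1*22718) = 34245 + ((28 + 2*(-13)² + 138*(-13)) - 1*22718) = 34245 + ((28 + 2*169 - 1794) - 22718) = 34245 + ((28 + 338 - 1794) - 22718) = 34245 + (-1428 - 22718) = 34245 - 24146 = 10099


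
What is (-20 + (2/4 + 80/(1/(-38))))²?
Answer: 37442161/4 ≈ 9.3605e+6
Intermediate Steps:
(-20 + (2/4 + 80/(1/(-38))))² = (-20 + (2*(¼) + 80/(-1/38)))² = (-20 + (½ + 80*(-38)))² = (-20 + (½ - 3040))² = (-20 - 6079/2)² = (-6119/2)² = 37442161/4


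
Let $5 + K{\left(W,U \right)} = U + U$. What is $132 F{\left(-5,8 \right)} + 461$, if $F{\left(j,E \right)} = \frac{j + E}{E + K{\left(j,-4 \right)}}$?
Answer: $\frac{1909}{5} \approx 381.8$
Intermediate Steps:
$K{\left(W,U \right)} = -5 + 2 U$ ($K{\left(W,U \right)} = -5 + \left(U + U\right) = -5 + 2 U$)
$F{\left(j,E \right)} = \frac{E + j}{-13 + E}$ ($F{\left(j,E \right)} = \frac{j + E}{E + \left(-5 + 2 \left(-4\right)\right)} = \frac{E + j}{E - 13} = \frac{E + j}{-13 + E}$)
$132 F{\left(-5,8 \right)} + 461 = 132 \frac{8 - 5}{-13 + 8} + 461 = 132 \frac{1}{-5} \cdot 3 + 461 = 132 \left(\left(- \frac{1}{5}\right) 3\right) + 461 = 132 \left(- \frac{3}{5}\right) + 461 = - \frac{396}{5} + 461 = \frac{1909}{5}$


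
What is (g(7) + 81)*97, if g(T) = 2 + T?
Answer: 8730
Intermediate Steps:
(g(7) + 81)*97 = ((2 + 7) + 81)*97 = (9 + 81)*97 = 90*97 = 8730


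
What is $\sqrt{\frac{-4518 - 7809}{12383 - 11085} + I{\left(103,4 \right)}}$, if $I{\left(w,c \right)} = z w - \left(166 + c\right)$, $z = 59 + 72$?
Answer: $\frac{3 \sqrt{2492293694}}{1298} \approx 115.38$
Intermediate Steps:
$z = 131$
$I{\left(w,c \right)} = -166 - c + 131 w$ ($I{\left(w,c \right)} = 131 w - \left(166 + c\right) = -166 - c + 131 w$)
$\sqrt{\frac{-4518 - 7809}{12383 - 11085} + I{\left(103,4 \right)}} = \sqrt{\frac{-4518 - 7809}{12383 - 11085} - -13323} = \sqrt{- \frac{12327}{1298} - -13323} = \sqrt{\left(-12327\right) \frac{1}{1298} + 13323} = \sqrt{- \frac{12327}{1298} + 13323} = \sqrt{\frac{17280927}{1298}} = \frac{3 \sqrt{2492293694}}{1298}$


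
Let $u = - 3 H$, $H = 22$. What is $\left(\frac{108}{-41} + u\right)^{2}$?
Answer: $\frac{7918596}{1681} \approx 4710.6$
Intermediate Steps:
$u = -66$ ($u = \left(-3\right) 22 = -66$)
$\left(\frac{108}{-41} + u\right)^{2} = \left(\frac{108}{-41} - 66\right)^{2} = \left(108 \left(- \frac{1}{41}\right) - 66\right)^{2} = \left(- \frac{108}{41} - 66\right)^{2} = \left(- \frac{2814}{41}\right)^{2} = \frac{7918596}{1681}$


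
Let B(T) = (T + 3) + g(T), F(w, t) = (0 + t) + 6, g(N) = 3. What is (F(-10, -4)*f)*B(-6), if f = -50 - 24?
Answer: 0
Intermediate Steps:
f = -74
F(w, t) = 6 + t (F(w, t) = t + 6 = 6 + t)
B(T) = 6 + T (B(T) = (T + 3) + 3 = (3 + T) + 3 = 6 + T)
(F(-10, -4)*f)*B(-6) = ((6 - 4)*(-74))*(6 - 6) = (2*(-74))*0 = -148*0 = 0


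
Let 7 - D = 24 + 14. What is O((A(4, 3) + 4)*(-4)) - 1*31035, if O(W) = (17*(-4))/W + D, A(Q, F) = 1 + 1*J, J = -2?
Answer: -93181/3 ≈ -31060.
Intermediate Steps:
A(Q, F) = -1 (A(Q, F) = 1 + 1*(-2) = 1 - 2 = -1)
D = -31 (D = 7 - (24 + 14) = 7 - 1*38 = 7 - 38 = -31)
O(W) = -31 - 68/W (O(W) = (17*(-4))/W - 31 = -68/W - 31 = -31 - 68/W)
O((A(4, 3) + 4)*(-4)) - 1*31035 = (-31 - 68*(-1/(4*(-1 + 4)))) - 1*31035 = (-31 - 68/(3*(-4))) - 31035 = (-31 - 68/(-12)) - 31035 = (-31 - 68*(-1/12)) - 31035 = (-31 + 17/3) - 31035 = -76/3 - 31035 = -93181/3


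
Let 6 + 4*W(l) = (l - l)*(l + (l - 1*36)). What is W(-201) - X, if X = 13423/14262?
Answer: -17408/7131 ≈ -2.4412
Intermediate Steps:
W(l) = -3/2 (W(l) = -3/2 + ((l - l)*(l + (l - 1*36)))/4 = -3/2 + (0*(l + (l - 36)))/4 = -3/2 + (0*(l + (-36 + l)))/4 = -3/2 + (0*(-36 + 2*l))/4 = -3/2 + (¼)*0 = -3/2 + 0 = -3/2)
X = 13423/14262 (X = 13423*(1/14262) = 13423/14262 ≈ 0.94117)
W(-201) - X = -3/2 - 1*13423/14262 = -3/2 - 13423/14262 = -17408/7131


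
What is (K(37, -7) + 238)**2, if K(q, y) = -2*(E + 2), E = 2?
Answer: 52900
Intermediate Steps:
K(q, y) = -8 (K(q, y) = -2*(2 + 2) = -2*4 = -8)
(K(37, -7) + 238)**2 = (-8 + 238)**2 = 230**2 = 52900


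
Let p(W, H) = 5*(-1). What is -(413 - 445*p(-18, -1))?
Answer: -2638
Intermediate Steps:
p(W, H) = -5
-(413 - 445*p(-18, -1)) = -(413 - 445*(-5)) = -(413 + 2225) = -1*2638 = -2638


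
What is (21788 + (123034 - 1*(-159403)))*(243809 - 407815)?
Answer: -49894725350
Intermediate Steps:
(21788 + (123034 - 1*(-159403)))*(243809 - 407815) = (21788 + (123034 + 159403))*(-164006) = (21788 + 282437)*(-164006) = 304225*(-164006) = -49894725350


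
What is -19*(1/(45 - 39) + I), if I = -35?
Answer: 3971/6 ≈ 661.83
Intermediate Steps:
-19*(1/(45 - 39) + I) = -19*(1/(45 - 39) - 35) = -19*(1/6 - 35) = -19*(⅙ - 35) = -19*(-209/6) = 3971/6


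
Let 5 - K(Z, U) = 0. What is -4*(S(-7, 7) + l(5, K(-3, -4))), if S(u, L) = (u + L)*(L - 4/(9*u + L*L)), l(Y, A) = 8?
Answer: -32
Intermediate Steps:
K(Z, U) = 5 (K(Z, U) = 5 - 1*0 = 5 + 0 = 5)
S(u, L) = (L + u)*(L - 4/(L² + 9*u)) (S(u, L) = (L + u)*(L - 4/(9*u + L²)) = (L + u)*(L - 4/(L² + 9*u)))
-4*(S(-7, 7) + l(5, K(-3, -4))) = -4*((7⁴ - 4*7 - 4*(-7) - 7*7³ + 9*7*(-7)² + 9*(-7)*7²)/(7² + 9*(-7)) + 8) = -4*((2401 - 28 + 28 - 7*343 + 9*7*49 + 9*(-7)*49)/(49 - 63) + 8) = -4*((2401 - 28 + 28 - 2401 + 3087 - 3087)/(-14) + 8) = -4*(-1/14*0 + 8) = -4*(0 + 8) = -4*8 = -32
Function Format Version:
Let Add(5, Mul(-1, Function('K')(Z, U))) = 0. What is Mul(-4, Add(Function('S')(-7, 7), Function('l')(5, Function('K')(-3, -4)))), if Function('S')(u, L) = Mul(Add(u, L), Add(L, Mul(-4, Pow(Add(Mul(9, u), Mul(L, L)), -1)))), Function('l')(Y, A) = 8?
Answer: -32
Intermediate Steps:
Function('K')(Z, U) = 5 (Function('K')(Z, U) = Add(5, Mul(-1, 0)) = Add(5, 0) = 5)
Function('S')(u, L) = Mul(Add(L, u), Add(L, Mul(-4, Pow(Add(Pow(L, 2), Mul(9, u)), -1)))) (Function('S')(u, L) = Mul(Add(L, u), Add(L, Mul(-4, Pow(Add(Mul(9, u), Pow(L, 2)), -1)))) = Mul(Add(L, u), Add(L, Mul(-4, Pow(Add(Pow(L, 2), Mul(9, u)), -1)))))
Mul(-4, Add(Function('S')(-7, 7), Function('l')(5, Function('K')(-3, -4)))) = Mul(-4, Add(Mul(Pow(Add(Pow(7, 2), Mul(9, -7)), -1), Add(Pow(7, 4), Mul(-4, 7), Mul(-4, -7), Mul(-7, Pow(7, 3)), Mul(9, 7, Pow(-7, 2)), Mul(9, -7, Pow(7, 2)))), 8)) = Mul(-4, Add(Mul(Pow(Add(49, -63), -1), Add(2401, -28, 28, Mul(-7, 343), Mul(9, 7, 49), Mul(9, -7, 49))), 8)) = Mul(-4, Add(Mul(Pow(-14, -1), Add(2401, -28, 28, -2401, 3087, -3087)), 8)) = Mul(-4, Add(Mul(Rational(-1, 14), 0), 8)) = Mul(-4, Add(0, 8)) = Mul(-4, 8) = -32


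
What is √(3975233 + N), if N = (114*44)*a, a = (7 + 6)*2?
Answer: √4105649 ≈ 2026.2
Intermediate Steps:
a = 26 (a = 13*2 = 26)
N = 130416 (N = (114*44)*26 = 5016*26 = 130416)
√(3975233 + N) = √(3975233 + 130416) = √4105649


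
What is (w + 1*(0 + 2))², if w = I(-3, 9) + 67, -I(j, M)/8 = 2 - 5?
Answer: 8649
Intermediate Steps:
I(j, M) = 24 (I(j, M) = -8*(2 - 5) = -8*(-3) = 24)
w = 91 (w = 24 + 67 = 91)
(w + 1*(0 + 2))² = (91 + 1*(0 + 2))² = (91 + 1*2)² = (91 + 2)² = 93² = 8649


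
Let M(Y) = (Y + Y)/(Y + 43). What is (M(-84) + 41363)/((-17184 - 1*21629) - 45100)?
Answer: -1696051/3440433 ≈ -0.49298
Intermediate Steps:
M(Y) = 2*Y/(43 + Y) (M(Y) = (2*Y)/(43 + Y) = 2*Y/(43 + Y))
(M(-84) + 41363)/((-17184 - 1*21629) - 45100) = (2*(-84)/(43 - 84) + 41363)/((-17184 - 1*21629) - 45100) = (2*(-84)/(-41) + 41363)/((-17184 - 21629) - 45100) = (2*(-84)*(-1/41) + 41363)/(-38813 - 45100) = (168/41 + 41363)/(-83913) = (1696051/41)*(-1/83913) = -1696051/3440433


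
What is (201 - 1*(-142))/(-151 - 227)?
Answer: -49/54 ≈ -0.90741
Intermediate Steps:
(201 - 1*(-142))/(-151 - 227) = (201 + 142)/(-378) = 343*(-1/378) = -49/54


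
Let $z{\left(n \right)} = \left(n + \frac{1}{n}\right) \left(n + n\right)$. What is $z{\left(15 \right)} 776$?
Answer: $350752$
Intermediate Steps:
$z{\left(n \right)} = 2 n \left(n + \frac{1}{n}\right)$ ($z{\left(n \right)} = \left(n + \frac{1}{n}\right) 2 n = 2 n \left(n + \frac{1}{n}\right)$)
$z{\left(15 \right)} 776 = \left(2 + 2 \cdot 15^{2}\right) 776 = \left(2 + 2 \cdot 225\right) 776 = \left(2 + 450\right) 776 = 452 \cdot 776 = 350752$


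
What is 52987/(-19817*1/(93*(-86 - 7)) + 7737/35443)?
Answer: 16242979766409/769291244 ≈ 21114.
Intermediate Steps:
52987/(-19817*1/(93*(-86 - 7)) + 7737/35443) = 52987/(-19817/(93*(-93)) + 7737*(1/35443)) = 52987/(-19817/(-8649) + 7737/35443) = 52987/(-19817*(-1/8649) + 7737/35443) = 52987/(19817/8649 + 7737/35443) = 52987/(769291244/306546507) = 52987*(306546507/769291244) = 16242979766409/769291244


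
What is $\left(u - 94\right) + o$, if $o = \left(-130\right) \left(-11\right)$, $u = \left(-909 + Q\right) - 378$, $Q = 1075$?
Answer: $1124$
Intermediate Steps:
$u = -212$ ($u = \left(-909 + 1075\right) - 378 = 166 - 378 = -212$)
$o = 1430$
$\left(u - 94\right) + o = \left(-212 - 94\right) + 1430 = -306 + 1430 = 1124$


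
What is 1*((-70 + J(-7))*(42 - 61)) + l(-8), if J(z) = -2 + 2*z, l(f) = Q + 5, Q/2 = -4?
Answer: 1631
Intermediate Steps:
Q = -8 (Q = 2*(-4) = -8)
l(f) = -3 (l(f) = -8 + 5 = -3)
1*((-70 + J(-7))*(42 - 61)) + l(-8) = 1*((-70 + (-2 + 2*(-7)))*(42 - 61)) - 3 = 1*((-70 + (-2 - 14))*(-19)) - 3 = 1*((-70 - 16)*(-19)) - 3 = 1*(-86*(-19)) - 3 = 1*1634 - 3 = 1634 - 3 = 1631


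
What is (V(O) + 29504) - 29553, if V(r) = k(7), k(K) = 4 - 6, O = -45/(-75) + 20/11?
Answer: -51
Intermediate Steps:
O = 133/55 (O = -45*(-1/75) + 20*(1/11) = ⅗ + 20/11 = 133/55 ≈ 2.4182)
k(K) = -2
V(r) = -2
(V(O) + 29504) - 29553 = (-2 + 29504) - 29553 = 29502 - 29553 = -51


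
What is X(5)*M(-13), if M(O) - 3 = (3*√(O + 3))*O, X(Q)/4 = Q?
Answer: 60 - 780*I*√10 ≈ 60.0 - 2466.6*I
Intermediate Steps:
X(Q) = 4*Q
M(O) = 3 + 3*O*√(3 + O) (M(O) = 3 + (3*√(O + 3))*O = 3 + (3*√(3 + O))*O = 3 + 3*O*√(3 + O))
X(5)*M(-13) = (4*5)*(3 + 3*(-13)*√(3 - 13)) = 20*(3 + 3*(-13)*√(-10)) = 20*(3 + 3*(-13)*(I*√10)) = 20*(3 - 39*I*√10) = 60 - 780*I*√10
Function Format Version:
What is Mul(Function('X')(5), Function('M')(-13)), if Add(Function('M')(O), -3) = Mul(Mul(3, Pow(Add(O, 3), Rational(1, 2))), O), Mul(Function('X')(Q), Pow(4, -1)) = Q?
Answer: Add(60, Mul(-780, I, Pow(10, Rational(1, 2)))) ≈ Add(60.000, Mul(-2466.6, I))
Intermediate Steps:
Function('X')(Q) = Mul(4, Q)
Function('M')(O) = Add(3, Mul(3, O, Pow(Add(3, O), Rational(1, 2)))) (Function('M')(O) = Add(3, Mul(Mul(3, Pow(Add(O, 3), Rational(1, 2))), O)) = Add(3, Mul(Mul(3, Pow(Add(3, O), Rational(1, 2))), O)) = Add(3, Mul(3, O, Pow(Add(3, O), Rational(1, 2)))))
Mul(Function('X')(5), Function('M')(-13)) = Mul(Mul(4, 5), Add(3, Mul(3, -13, Pow(Add(3, -13), Rational(1, 2))))) = Mul(20, Add(3, Mul(3, -13, Pow(-10, Rational(1, 2))))) = Mul(20, Add(3, Mul(3, -13, Mul(I, Pow(10, Rational(1, 2)))))) = Mul(20, Add(3, Mul(-39, I, Pow(10, Rational(1, 2))))) = Add(60, Mul(-780, I, Pow(10, Rational(1, 2))))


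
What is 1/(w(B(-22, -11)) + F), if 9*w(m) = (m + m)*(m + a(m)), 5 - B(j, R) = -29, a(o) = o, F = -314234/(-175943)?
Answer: 1583487/816388538 ≈ 0.0019396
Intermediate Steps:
F = 314234/175943 (F = -314234*(-1/175943) = 314234/175943 ≈ 1.7860)
B(j, R) = 34 (B(j, R) = 5 - 1*(-29) = 5 + 29 = 34)
w(m) = 4*m²/9 (w(m) = ((m + m)*(m + m))/9 = ((2*m)*(2*m))/9 = (4*m²)/9 = 4*m²/9)
1/(w(B(-22, -11)) + F) = 1/((4/9)*34² + 314234/175943) = 1/((4/9)*1156 + 314234/175943) = 1/(4624/9 + 314234/175943) = 1/(816388538/1583487) = 1583487/816388538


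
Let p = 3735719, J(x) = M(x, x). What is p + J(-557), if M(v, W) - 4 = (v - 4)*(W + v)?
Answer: 4360677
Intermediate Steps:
M(v, W) = 4 + (-4 + v)*(W + v) (M(v, W) = 4 + (v - 4)*(W + v) = 4 + (-4 + v)*(W + v))
J(x) = 4 - 8*x + 2*x² (J(x) = 4 + x² - 4*x - 4*x + x*x = 4 + x² - 4*x - 4*x + x² = 4 - 8*x + 2*x²)
p + J(-557) = 3735719 + (4 - 8*(-557) + 2*(-557)²) = 3735719 + (4 + 4456 + 2*310249) = 3735719 + (4 + 4456 + 620498) = 3735719 + 624958 = 4360677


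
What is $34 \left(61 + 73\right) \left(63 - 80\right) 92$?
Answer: $-7125584$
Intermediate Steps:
$34 \left(61 + 73\right) \left(63 - 80\right) 92 = 34 \cdot 134 \left(-17\right) 92 = 34 \left(-2278\right) 92 = \left(-77452\right) 92 = -7125584$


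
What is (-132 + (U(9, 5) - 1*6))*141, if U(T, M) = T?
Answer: -18189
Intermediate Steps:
(-132 + (U(9, 5) - 1*6))*141 = (-132 + (9 - 1*6))*141 = (-132 + (9 - 6))*141 = (-132 + 3)*141 = -129*141 = -18189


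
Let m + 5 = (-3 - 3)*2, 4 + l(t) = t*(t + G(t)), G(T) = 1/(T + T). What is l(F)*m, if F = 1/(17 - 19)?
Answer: 221/4 ≈ 55.250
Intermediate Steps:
G(T) = 1/(2*T)
F = -1/2 (F = 1/(-2) = -1/2 ≈ -0.50000)
l(t) = -4 + t*(t + 1/(2*t))
m = -17 (m = -5 + (-3 - 3)*2 = -5 - 6*2 = -5 - 12 = -17)
l(F)*m = (-7/2 + (-1/2)**2)*(-17) = (-7/2 + 1/4)*(-17) = -13/4*(-17) = 221/4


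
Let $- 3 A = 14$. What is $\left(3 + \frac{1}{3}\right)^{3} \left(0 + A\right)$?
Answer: $- \frac{14000}{81} \approx -172.84$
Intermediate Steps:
$A = - \frac{14}{3}$ ($A = \left(- \frac{1}{3}\right) 14 = - \frac{14}{3} \approx -4.6667$)
$\left(3 + \frac{1}{3}\right)^{3} \left(0 + A\right) = \left(3 + \frac{1}{3}\right)^{3} \left(0 - \frac{14}{3}\right) = \left(3 + \frac{1}{3}\right)^{3} \left(- \frac{14}{3}\right) = \left(\frac{10}{3}\right)^{3} \left(- \frac{14}{3}\right) = \frac{1000}{27} \left(- \frac{14}{3}\right) = - \frac{14000}{81}$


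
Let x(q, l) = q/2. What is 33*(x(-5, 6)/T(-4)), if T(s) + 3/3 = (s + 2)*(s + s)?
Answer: -11/2 ≈ -5.5000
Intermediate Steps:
x(q, l) = q/2 (x(q, l) = q*(1/2) = q/2)
T(s) = -1 + 2*s*(2 + s) (T(s) = -1 + (s + 2)*(s + s) = -1 + (2 + s)*(2*s) = -1 + 2*s*(2 + s))
33*(x(-5, 6)/T(-4)) = 33*(((1/2)*(-5))/(-1 + 2*(-4)**2 + 4*(-4))) = 33*(-5/(2*(-1 + 2*16 - 16))) = 33*(-5/(2*(-1 + 32 - 16))) = 33*(-5/2/15) = 33*(-5/2*1/15) = 33*(-1/6) = -11/2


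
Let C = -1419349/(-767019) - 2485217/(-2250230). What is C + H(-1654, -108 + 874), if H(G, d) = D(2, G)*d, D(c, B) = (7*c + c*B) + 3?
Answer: -4351000922204960827/1725969164370 ≈ -2.5209e+6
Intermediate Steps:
C = 5100070358393/1725969164370 (C = -1419349*(-1/767019) - 2485217*(-1/2250230) = 1419349/767019 + 2485217/2250230 = 5100070358393/1725969164370 ≈ 2.9549)
D(c, B) = 3 + 7*c + B*c (D(c, B) = (7*c + B*c) + 3 = 3 + 7*c + B*c)
H(G, d) = d*(17 + 2*G) (H(G, d) = (3 + 7*2 + G*2)*d = (3 + 14 + 2*G)*d = (17 + 2*G)*d = d*(17 + 2*G))
C + H(-1654, -108 + 874) = 5100070358393/1725969164370 + (-108 + 874)*(17 + 2*(-1654)) = 5100070358393/1725969164370 + 766*(17 - 3308) = 5100070358393/1725969164370 + 766*(-3291) = 5100070358393/1725969164370 - 2520906 = -4351000922204960827/1725969164370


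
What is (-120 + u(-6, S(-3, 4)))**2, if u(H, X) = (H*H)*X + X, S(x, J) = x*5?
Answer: 455625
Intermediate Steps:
S(x, J) = 5*x
u(H, X) = X + X*H**2 (u(H, X) = H**2*X + X = X*H**2 + X = X + X*H**2)
(-120 + u(-6, S(-3, 4)))**2 = (-120 + (5*(-3))*(1 + (-6)**2))**2 = (-120 - 15*(1 + 36))**2 = (-120 - 15*37)**2 = (-120 - 555)**2 = (-675)**2 = 455625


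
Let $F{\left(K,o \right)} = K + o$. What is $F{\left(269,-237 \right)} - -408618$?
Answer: $408650$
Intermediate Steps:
$F{\left(269,-237 \right)} - -408618 = \left(269 - 237\right) - -408618 = 32 + 408618 = 408650$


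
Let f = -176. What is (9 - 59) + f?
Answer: -226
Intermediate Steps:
(9 - 59) + f = (9 - 59) - 176 = -50 - 176 = -226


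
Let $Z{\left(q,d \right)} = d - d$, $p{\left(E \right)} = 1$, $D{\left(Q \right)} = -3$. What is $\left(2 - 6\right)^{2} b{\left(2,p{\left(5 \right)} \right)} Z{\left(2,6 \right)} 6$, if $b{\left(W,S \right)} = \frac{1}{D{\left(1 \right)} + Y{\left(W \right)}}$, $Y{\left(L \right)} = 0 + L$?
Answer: $0$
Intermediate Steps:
$Y{\left(L \right)} = L$
$Z{\left(q,d \right)} = 0$
$b{\left(W,S \right)} = \frac{1}{-3 + W}$
$\left(2 - 6\right)^{2} b{\left(2,p{\left(5 \right)} \right)} Z{\left(2,6 \right)} 6 = \left(2 - 6\right)^{2} \frac{1}{-3 + 2} \cdot 0 \cdot 6 = \left(-4\right)^{2} \frac{1}{-1} \cdot 0 \cdot 6 = 16 \left(-1\right) 0 \cdot 6 = 16 \cdot 0 \cdot 6 = 16 \cdot 0 = 0$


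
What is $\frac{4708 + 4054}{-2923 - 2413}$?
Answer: $- \frac{4381}{2668} \approx -1.6421$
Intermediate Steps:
$\frac{4708 + 4054}{-2923 - 2413} = \frac{8762}{-5336} = 8762 \left(- \frac{1}{5336}\right) = - \frac{4381}{2668}$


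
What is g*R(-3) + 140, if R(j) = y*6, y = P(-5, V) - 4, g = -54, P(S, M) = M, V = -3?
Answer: 2408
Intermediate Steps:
y = -7 (y = -3 - 4 = -7)
R(j) = -42 (R(j) = -7*6 = -42)
g*R(-3) + 140 = -54*(-42) + 140 = 2268 + 140 = 2408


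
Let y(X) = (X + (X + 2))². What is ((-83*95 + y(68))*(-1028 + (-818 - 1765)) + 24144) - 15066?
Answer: -40286071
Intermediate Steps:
y(X) = (2 + 2*X)² (y(X) = (X + (2 + X))² = (2 + 2*X)²)
((-83*95 + y(68))*(-1028 + (-818 - 1765)) + 24144) - 15066 = ((-83*95 + 4*(1 + 68)²)*(-1028 + (-818 - 1765)) + 24144) - 15066 = ((-7885 + 4*69²)*(-1028 - 2583) + 24144) - 15066 = ((-7885 + 4*4761)*(-3611) + 24144) - 15066 = ((-7885 + 19044)*(-3611) + 24144) - 15066 = (11159*(-3611) + 24144) - 15066 = (-40295149 + 24144) - 15066 = -40271005 - 15066 = -40286071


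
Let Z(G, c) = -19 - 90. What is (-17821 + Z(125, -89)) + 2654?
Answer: -15276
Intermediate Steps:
Z(G, c) = -109
(-17821 + Z(125, -89)) + 2654 = (-17821 - 109) + 2654 = -17930 + 2654 = -15276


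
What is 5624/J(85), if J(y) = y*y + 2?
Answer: 5624/7227 ≈ 0.77819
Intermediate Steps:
J(y) = 2 + y**2 (J(y) = y**2 + 2 = 2 + y**2)
5624/J(85) = 5624/(2 + 85**2) = 5624/(2 + 7225) = 5624/7227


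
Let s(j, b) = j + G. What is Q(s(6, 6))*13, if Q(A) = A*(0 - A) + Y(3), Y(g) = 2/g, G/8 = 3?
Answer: -35074/3 ≈ -11691.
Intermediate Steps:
G = 24 (G = 8*3 = 24)
s(j, b) = 24 + j (s(j, b) = j + 24 = 24 + j)
Q(A) = ⅔ - A² (Q(A) = A*(0 - A) + 2/3 = A*(-A) + 2*(⅓) = -A² + ⅔ = ⅔ - A²)
Q(s(6, 6))*13 = (⅔ - (24 + 6)²)*13 = (⅔ - 1*30²)*13 = (⅔ - 1*900)*13 = (⅔ - 900)*13 = -2698/3*13 = -35074/3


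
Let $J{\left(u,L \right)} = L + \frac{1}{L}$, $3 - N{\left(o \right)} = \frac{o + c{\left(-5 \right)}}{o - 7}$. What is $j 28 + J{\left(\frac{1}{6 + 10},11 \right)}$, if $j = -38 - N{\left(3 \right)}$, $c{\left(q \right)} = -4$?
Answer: $- \frac{12429}{11} \approx -1129.9$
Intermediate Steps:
$N{\left(o \right)} = 3 - \frac{-4 + o}{-7 + o}$ ($N{\left(o \right)} = 3 - \frac{o - 4}{o - 7} = 3 - \frac{-4 + o}{-7 + o}$)
$j = - \frac{163}{4}$ ($j = -38 - \frac{-17 + 2 \cdot 3}{-7 + 3} = -38 - \frac{-17 + 6}{-4} = -38 - \left(- \frac{1}{4}\right) \left(-11\right) = -38 - \frac{11}{4} = - \frac{163}{4} \approx -40.75$)
$j 28 + J{\left(\frac{1}{6 + 10},11 \right)} = \left(- \frac{163}{4}\right) 28 + \left(11 + \frac{1}{11}\right) = -1141 + \left(11 + \frac{1}{11}\right) = -1141 + \frac{122}{11} = - \frac{12429}{11}$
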